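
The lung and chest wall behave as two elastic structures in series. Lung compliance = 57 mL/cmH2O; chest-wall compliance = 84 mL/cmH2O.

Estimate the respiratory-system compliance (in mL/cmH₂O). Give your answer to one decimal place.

34.0

Lung and chest wall are elastances in series: 1/Crs = 1/CL + 1/Ccw.
1/Crs = 1/57 + 1/84 = 0.02945.
Crs = 33.956 mL/cmH2O.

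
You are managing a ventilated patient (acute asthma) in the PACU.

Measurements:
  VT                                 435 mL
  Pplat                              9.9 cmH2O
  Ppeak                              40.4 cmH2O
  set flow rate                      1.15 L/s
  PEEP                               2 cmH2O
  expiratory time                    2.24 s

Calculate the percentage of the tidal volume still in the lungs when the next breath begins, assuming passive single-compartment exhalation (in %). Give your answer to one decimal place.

21.6

R = (PIP − Pplat)/V̇ = (40.4 − 9.9) / 1.15 = 30.5/1.15 = 26.522 cmH2O·s/L.
C = Vt/(Pplat − PEEP) = 435.0 / (9.9 − 2) = 435.0/7.9 = 55.063 mL/cmH2O.
τ = R × C = 26.522 × 0.05506 L/cmH2O = 1.46 s.
Fraction remaining at end-expiration = e^(−Te/τ) = e^(−2.24/1.46) = 0.2156 → 21.56%.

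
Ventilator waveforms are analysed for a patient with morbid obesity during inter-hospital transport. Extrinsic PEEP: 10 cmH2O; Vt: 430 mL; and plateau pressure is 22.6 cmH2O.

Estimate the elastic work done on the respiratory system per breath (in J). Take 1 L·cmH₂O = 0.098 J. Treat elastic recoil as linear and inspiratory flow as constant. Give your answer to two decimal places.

0.27

Elastic work ≈ ½ × (Pplat − PEEP) × Vt = 0.5 × (22.6 − 10) × 0.430 L = 0.5 × 12.6 × 0.430 = 2.709 L·cmH2O.
× 0.098 J/(L·cmH2O) → 0.2655 J.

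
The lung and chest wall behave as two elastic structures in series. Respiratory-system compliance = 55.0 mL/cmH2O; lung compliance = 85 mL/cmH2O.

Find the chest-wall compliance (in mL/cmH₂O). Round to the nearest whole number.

1/Ccw = 1/Crs − 1/CL.
1/Ccw = 1/55.0 − 1/85 = 0.006417.
Ccw = 155.84 mL/cmH2O.

156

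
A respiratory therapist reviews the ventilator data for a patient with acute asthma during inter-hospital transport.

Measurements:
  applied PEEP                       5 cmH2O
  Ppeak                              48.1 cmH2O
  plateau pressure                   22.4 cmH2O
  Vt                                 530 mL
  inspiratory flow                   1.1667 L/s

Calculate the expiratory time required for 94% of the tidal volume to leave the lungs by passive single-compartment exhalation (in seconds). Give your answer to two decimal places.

1.89

R = (PIP − Pplat)/V̇ = (48.1 − 22.4) / 1.1667 = 25.7/1.1667 = 22.028 cmH2O·s/L.
C = Vt/(Pplat − PEEP) = 530.0 / (22.4 − 5) = 530.0/17.4 = 30.46 mL/cmH2O.
τ = R × C = 22.028 × 0.03046 L/cmH2O = 0.671 s.
t = −τ·ln(1 − 0.94) = −0.671·ln(0.06) = 1.888 s.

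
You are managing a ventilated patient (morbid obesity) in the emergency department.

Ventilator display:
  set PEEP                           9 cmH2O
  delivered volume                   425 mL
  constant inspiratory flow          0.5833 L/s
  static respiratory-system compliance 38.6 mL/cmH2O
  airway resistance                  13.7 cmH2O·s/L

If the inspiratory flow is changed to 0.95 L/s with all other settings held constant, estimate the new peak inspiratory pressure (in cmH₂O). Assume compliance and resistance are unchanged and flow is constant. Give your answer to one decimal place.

33.0

PIP = Vt/C + R·V̇ + PEEP (constant-flow equation of motion).
Only the resistive term changes: ΔPIP = R × ΔV̇ = 13.7 × (0.95 − 0.5833) = 13.7 × 0.3667 = 5.024 cmH2O.
Original PIP = 425/38.6 + 13.7×0.5833 + 9 = 28.002 cmH2O; new PIP = 28.002 + (5.024) = 33.026 cmH2O.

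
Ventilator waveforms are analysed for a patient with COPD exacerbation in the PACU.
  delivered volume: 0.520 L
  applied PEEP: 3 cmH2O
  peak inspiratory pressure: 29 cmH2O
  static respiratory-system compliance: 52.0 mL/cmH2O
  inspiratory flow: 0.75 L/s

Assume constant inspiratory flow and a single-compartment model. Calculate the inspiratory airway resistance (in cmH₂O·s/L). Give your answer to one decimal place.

21.3

Equation of motion (constant flow): PIP = Vt/C + R·V̇ + PEEP.
R·V̇ = PIP − Vt/C − PEEP = 29 − 520/52.0 − 3 = 29 − 10.0 − 3 = 16.0 cmH2O.
R = 16.0 / 0.75 = 21.333 cmH2O·s/L.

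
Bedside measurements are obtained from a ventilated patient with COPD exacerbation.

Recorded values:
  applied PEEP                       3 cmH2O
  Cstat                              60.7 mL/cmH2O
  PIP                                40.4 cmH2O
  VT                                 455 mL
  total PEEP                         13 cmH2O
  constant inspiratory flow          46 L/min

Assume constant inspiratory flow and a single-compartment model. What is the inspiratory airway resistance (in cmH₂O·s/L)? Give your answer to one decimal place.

Flow: 46 L/min ÷ 60 = 0.7667 L/s.
Total PEEP = 13 cmH2O (set 3 + intrinsic 10); this is the baseline alveolar pressure.
Equation of motion (constant flow): PIP = Vt/C + R·V̇ + PEEP.
R·V̇ = PIP − Vt/C − PEEP = 40.4 − 455/60.7 − 13 = 40.4 − 7.496 − 13 = 19.904 cmH2O.
R = 19.904 / 0.7667 = 25.961 cmH2O·s/L.

26.0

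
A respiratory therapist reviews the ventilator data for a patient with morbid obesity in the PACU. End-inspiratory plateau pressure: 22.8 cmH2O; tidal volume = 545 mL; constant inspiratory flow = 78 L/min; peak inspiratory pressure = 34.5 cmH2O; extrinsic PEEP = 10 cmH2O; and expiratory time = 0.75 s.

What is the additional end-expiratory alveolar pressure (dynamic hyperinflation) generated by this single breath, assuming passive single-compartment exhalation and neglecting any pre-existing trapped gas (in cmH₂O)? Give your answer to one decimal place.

1.8

Flow: 78 L/min ÷ 60 = 1.3 L/s.
R = (PIP − Pplat)/V̇ = (34.5 − 22.8) / 1.3 = 11.7/1.3 = 9.0 cmH2O·s/L.
C = Vt/(Pplat − PEEP) = 545.0 / (22.8 − 10) = 545.0/12.8 = 42.578 mL/cmH2O.
τ = R × C = 9.0 × 0.04258 L/cmH2O = 0.3832 s.
Fraction remaining = e^(−Te/τ) = e^(−0.75/0.3832) = 0.1413; trapped volume = 545.0 × 0.1413 = 77.009 mL.
Additional alveolar pressure from trapping ≈ V_trapped / C = 77.009 / 42.578 = 1.809 cmH2O.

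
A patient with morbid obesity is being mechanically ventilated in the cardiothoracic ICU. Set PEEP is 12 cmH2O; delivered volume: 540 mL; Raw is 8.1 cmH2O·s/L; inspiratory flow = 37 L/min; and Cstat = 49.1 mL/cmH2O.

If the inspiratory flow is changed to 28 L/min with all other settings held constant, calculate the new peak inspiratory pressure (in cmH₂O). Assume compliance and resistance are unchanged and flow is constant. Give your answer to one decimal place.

26.8

Flow: 37 L/min ÷ 60 = 0.6167 L/s.
New flow: 28 L/min ÷ 60 = 0.4667 L/s.
PIP = Vt/C + R·V̇ + PEEP (constant-flow equation of motion).
Only the resistive term changes: ΔPIP = R × ΔV̇ = 8.1 × (0.4667 − 0.6167) = 8.1 × -0.15 = -1.215 cmH2O.
Original PIP = 540/49.1 + 8.1×0.6167 + 12 = 27.993 cmH2O; new PIP = 27.993 + (-1.215) = 26.778 cmH2O.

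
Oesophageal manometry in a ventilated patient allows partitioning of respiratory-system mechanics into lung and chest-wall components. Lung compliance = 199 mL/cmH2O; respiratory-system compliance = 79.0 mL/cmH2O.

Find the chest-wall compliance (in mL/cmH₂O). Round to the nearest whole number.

131

1/Ccw = 1/Crs − 1/CL.
1/Ccw = 1/79.0 − 1/199 = 0.007633.
Ccw = 131.01 mL/cmH2O.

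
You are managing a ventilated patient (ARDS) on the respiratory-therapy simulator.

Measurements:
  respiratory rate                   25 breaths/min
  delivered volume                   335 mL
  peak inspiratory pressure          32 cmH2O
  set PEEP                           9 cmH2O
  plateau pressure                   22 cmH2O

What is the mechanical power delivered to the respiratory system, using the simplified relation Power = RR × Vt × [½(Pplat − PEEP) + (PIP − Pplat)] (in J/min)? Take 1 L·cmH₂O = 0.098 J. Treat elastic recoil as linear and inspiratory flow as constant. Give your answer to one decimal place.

Per-breath work = Vt × [½(Pplat−PEEP) + (PIP−Pplat)] = 0.335 × [0.5×13.0 + 10.0] = 0.335 × 16.5 = 5.528 L·cmH2O.
Power = 25 × 5.528 = 138.2 L·cmH2O/min.
× 0.098 J/(L·cmH2O) → 13.544 J/min.

13.5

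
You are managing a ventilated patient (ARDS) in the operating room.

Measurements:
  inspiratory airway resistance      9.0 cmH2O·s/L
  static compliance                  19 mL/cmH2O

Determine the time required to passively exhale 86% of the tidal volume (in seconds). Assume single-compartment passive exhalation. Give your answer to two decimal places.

0.34

τ = R × C = 9.0 × 19 mL/cmH2O = 9.0 × 0.019 L/cmH2O = 0.171 s.
Exhaled fraction f = 1 − e^(−t/τ) → t = −τ·ln(1 − f) = −0.171·ln(0.14) = 0.3362 s.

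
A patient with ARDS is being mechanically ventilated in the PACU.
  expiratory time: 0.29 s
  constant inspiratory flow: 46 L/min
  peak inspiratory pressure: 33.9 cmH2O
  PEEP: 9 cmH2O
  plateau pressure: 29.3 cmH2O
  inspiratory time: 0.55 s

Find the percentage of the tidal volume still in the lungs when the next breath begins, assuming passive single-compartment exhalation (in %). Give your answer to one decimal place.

Flow: 46 L/min ÷ 60 = 0.7667 L/s.
Vt = flow × Ti = 0.7667 L/s × 0.55 s × 1000 mL/L = 421.69 mL.
R = (PIP − Pplat)/V̇ = (33.9 − 29.3) / 0.7667 = 4.6/0.7667 = 6.0 cmH2O·s/L.
C = Vt/(Pplat − PEEP) = 421.69 / (29.3 − 9) = 421.69/20.3 = 20.773 mL/cmH2O.
τ = R × C = 6.0 × 0.02077 L/cmH2O = 0.1246 s.
Fraction remaining at end-expiration = e^(−Te/τ) = e^(−0.29/0.1246) = 0.09754 → 9.754%.

9.8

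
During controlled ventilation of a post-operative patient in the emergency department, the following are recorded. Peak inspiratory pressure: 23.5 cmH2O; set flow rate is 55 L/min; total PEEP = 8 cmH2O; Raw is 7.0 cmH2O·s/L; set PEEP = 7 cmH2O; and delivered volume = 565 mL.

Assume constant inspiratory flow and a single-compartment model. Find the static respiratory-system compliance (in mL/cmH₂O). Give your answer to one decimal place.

62.2

Flow: 55 L/min ÷ 60 = 0.9167 L/s.
Total PEEP = 8 cmH2O (set 7 + intrinsic 1); this is the baseline alveolar pressure.
Equation of motion (constant flow): PIP = Vt/C + R·V̇ + PEEP.
Vt/C = PIP − R·V̇ − PEEP = 23.5 − 7.0×0.9167 − 8 = 23.5 − 6.417 − 8 = 9.083 cmH2O.
C = Vt / 9.083 = 565 / 9.083 = 62.204 mL/cmH2O.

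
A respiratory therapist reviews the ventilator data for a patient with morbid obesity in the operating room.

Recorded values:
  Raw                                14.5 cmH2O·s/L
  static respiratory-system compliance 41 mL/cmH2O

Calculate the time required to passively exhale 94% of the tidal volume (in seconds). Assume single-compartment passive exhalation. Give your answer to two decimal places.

1.67

τ = R × C = 14.5 × 41 mL/cmH2O = 14.5 × 0.041 L/cmH2O = 0.5945 s.
Exhaled fraction f = 1 − e^(−t/τ) → t = −τ·ln(1 − f) = −0.5945·ln(0.06) = 1.673 s.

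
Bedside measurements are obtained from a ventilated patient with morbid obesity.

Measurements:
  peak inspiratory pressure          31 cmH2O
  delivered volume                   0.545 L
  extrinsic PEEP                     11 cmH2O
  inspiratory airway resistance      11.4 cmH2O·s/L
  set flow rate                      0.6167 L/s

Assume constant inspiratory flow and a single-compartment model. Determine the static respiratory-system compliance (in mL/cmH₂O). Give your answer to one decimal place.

42.0

Equation of motion (constant flow): PIP = Vt/C + R·V̇ + PEEP.
Vt/C = PIP − R·V̇ − PEEP = 31 − 11.4×0.6167 − 11 = 31 − 7.03 − 11 = 12.97 cmH2O.
C = Vt / 12.97 = 545 / 12.97 = 42.02 mL/cmH2O.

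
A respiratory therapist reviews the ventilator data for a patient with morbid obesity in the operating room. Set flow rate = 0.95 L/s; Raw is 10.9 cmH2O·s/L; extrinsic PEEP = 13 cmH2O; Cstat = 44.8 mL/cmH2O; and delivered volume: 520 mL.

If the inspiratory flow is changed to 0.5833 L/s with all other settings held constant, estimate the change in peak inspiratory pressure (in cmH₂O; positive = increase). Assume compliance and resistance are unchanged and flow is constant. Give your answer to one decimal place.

-4.0

PIP = Vt/C + R·V̇ + PEEP (constant-flow equation of motion).
Only the resistive term changes: ΔPIP = R × ΔV̇ = 10.9 × (0.5833 − 0.95) = 10.9 × -0.3667 = -3.997 cmH2O.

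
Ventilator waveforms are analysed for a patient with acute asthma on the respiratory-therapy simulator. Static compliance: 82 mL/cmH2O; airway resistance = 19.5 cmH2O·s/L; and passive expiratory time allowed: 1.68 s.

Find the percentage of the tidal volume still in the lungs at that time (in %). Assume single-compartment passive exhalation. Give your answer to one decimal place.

τ = R × C = 19.5 × 82 mL/cmH2O = 19.5 × 0.082 L/cmH2O = 1.599 s.
Passive exhalation: V(t)/V₀ = e^(−t/τ) = e^(−1.68/1.599) = 0.3497.
Fraction remaining = 0.3497 → 34.97%.

35.0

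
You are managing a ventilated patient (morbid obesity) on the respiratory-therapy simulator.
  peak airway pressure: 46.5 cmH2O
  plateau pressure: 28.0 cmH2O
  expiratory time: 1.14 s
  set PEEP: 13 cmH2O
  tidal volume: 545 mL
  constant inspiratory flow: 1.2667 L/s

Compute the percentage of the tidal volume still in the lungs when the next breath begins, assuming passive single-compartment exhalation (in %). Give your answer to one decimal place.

11.7

R = (PIP − Pplat)/V̇ = (46.5 − 28.0) / 1.2667 = 18.5/1.2667 = 14.605 cmH2O·s/L.
C = Vt/(Pplat − PEEP) = 545.0 / (28.0 − 13) = 545.0/15.0 = 36.333 mL/cmH2O.
τ = R × C = 14.605 × 0.03633 L/cmH2O = 0.5306 s.
Fraction remaining at end-expiration = e^(−Te/τ) = e^(−1.14/0.5306) = 0.1167 → 11.67%.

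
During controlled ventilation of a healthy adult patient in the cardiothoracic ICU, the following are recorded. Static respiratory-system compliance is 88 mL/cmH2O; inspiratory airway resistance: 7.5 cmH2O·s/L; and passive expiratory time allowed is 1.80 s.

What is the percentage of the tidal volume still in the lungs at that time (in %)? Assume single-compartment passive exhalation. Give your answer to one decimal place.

τ = R × C = 7.5 × 88 mL/cmH2O = 7.5 × 0.088 L/cmH2O = 0.66 s.
Passive exhalation: V(t)/V₀ = e^(−t/τ) = e^(−1.80/0.66) = 0.0654.
Fraction remaining = 0.0654 → 6.54%.

6.5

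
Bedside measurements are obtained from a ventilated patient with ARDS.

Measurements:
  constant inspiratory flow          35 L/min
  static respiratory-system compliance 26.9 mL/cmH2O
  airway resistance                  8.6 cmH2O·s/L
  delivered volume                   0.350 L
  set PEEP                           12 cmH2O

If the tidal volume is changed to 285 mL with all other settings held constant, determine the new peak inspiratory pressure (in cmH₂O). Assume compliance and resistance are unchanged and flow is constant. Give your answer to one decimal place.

27.6

Flow: 35 L/min ÷ 60 = 0.5833 L/s.
PIP = Vt/C + R·V̇ + PEEP (constant-flow equation of motion).
Only the elastic term changes: ΔPIP = ΔVt / C = (285 − 350) / 26.9 = -2.416 cmH2O.
Original PIP = 350/26.9 + 8.6×0.5833 + 12 = 30.028 cmH2O; new PIP = 30.028 + (-2.416) = 27.612 cmH2O.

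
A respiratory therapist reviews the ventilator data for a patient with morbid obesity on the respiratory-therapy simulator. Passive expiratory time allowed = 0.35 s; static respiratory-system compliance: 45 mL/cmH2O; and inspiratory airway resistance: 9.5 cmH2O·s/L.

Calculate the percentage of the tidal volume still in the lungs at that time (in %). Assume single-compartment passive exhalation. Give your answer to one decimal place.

44.1

τ = R × C = 9.5 × 45 mL/cmH2O = 9.5 × 0.045 L/cmH2O = 0.4275 s.
Passive exhalation: V(t)/V₀ = e^(−t/τ) = e^(−0.35/0.4275) = 0.441.
Fraction remaining = 0.441 → 44.1%.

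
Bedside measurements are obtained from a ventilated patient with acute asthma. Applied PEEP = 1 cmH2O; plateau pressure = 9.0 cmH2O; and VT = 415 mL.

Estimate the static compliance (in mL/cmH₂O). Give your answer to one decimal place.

Cstat = Vt / (Pplat − PEEP) = 415 / (9.0 − 1) = 415 / 8.0 = 51.875 mL/cmH2O.

51.9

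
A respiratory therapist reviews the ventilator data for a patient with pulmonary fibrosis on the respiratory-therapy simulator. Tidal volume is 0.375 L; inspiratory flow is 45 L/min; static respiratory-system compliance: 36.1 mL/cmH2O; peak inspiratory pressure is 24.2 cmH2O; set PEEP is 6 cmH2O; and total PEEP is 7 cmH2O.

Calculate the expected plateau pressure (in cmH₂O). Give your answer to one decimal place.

End-expiratory occlusion gives total PEEP = 7 cmH2O (intrinsic PEEP = 7 − 6 = 1). Use total PEEP for the elastic gradient.
Pplat = PEEPtotal + Vt / Cstat = 7 + 375 / 36.1 = 7 + 10.388 = 17.388 cmH2O.

17.4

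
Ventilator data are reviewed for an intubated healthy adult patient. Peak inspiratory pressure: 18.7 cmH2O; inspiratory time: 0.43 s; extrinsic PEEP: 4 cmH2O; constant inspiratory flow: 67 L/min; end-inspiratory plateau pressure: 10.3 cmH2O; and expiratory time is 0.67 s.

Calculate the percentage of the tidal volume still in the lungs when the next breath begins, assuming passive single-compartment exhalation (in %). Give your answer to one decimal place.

Flow: 67 L/min ÷ 60 = 1.1167 L/s.
Vt = flow × Ti = 1.1167 L/s × 0.43 s × 1000 mL/L = 480.18 mL.
R = (PIP − Pplat)/V̇ = (18.7 − 10.3) / 1.1167 = 8.4/1.1167 = 7.522 cmH2O·s/L.
C = Vt/(Pplat − PEEP) = 480.18 / (10.3 − 4) = 480.18/6.3 = 76.219 mL/cmH2O.
τ = R × C = 7.522 × 0.07622 L/cmH2O = 0.5733 s.
Fraction remaining at end-expiration = e^(−Te/τ) = e^(−0.67/0.5733) = 0.3108 → 31.08%.

31.1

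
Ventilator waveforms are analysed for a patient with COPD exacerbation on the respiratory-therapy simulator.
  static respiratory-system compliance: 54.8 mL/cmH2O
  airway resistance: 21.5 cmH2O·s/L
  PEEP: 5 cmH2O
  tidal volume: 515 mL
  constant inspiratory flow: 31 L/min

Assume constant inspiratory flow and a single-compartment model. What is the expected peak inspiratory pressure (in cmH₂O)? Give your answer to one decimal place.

Flow: 31 L/min ÷ 60 = 0.5167 L/s.
Equation of motion (constant flow): PIP = Vt/C + R·V̇ + PEEP.
PIP = 515/54.8 + 21.5×0.5167 + 5 = 9.398 + 11.109 + 5 = 25.507 cmH2O.

25.5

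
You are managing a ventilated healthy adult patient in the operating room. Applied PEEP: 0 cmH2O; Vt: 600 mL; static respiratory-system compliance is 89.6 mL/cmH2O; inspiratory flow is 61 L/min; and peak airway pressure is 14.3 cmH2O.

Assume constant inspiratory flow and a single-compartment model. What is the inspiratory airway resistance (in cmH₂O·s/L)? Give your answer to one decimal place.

7.5

Flow: 61 L/min ÷ 60 = 1.0167 L/s.
Equation of motion (constant flow): PIP = Vt/C + R·V̇ + PEEP.
R·V̇ = PIP − Vt/C − PEEP = 14.3 − 600/89.6 − 0 = 14.3 − 6.696 − 0 = 7.604 cmH2O.
R = 7.604 / 1.0167 = 7.479 cmH2O·s/L.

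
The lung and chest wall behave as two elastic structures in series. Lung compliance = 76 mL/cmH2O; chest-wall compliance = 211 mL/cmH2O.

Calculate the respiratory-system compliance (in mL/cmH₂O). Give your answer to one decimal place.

Lung and chest wall are elastances in series: 1/Crs = 1/CL + 1/Ccw.
1/Crs = 1/76 + 1/211 = 0.0179.
Crs = 55.866 mL/cmH2O.

55.9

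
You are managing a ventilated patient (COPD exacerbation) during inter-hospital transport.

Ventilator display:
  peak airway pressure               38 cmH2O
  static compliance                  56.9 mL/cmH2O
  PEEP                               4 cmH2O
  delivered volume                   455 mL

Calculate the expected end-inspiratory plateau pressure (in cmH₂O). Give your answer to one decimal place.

12.0

Pplat = PEEP + Vt / Cstat = 4 + 455 / 56.9 = 4 + 7.996 = 11.996 cmH2O.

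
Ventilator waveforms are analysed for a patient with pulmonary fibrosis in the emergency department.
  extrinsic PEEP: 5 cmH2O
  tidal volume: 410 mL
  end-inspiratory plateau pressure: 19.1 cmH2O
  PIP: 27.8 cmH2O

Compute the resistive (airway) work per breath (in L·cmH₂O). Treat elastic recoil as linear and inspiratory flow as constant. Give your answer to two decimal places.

With constant inspiratory flow the resistive pressure is constant at PIP − Pplat = 27.8 − 19.1 = 8.7 cmH2O, so resistive work = 8.7 × 0.410 = 3.567 L·cmH2O.

3.57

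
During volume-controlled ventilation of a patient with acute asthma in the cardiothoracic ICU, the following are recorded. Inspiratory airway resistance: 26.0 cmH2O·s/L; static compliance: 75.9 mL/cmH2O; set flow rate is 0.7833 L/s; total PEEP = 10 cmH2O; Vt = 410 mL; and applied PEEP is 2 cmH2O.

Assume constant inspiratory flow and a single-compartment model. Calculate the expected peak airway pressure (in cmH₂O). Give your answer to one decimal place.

Total PEEP = 10 cmH2O (set 2 + intrinsic 8); this is the baseline alveolar pressure.
Equation of motion (constant flow): PIP = Vt/C + R·V̇ + PEEP.
PIP = 410/75.9 + 26.0×0.7833 + 10 = 5.402 + 20.366 + 10 = 35.768 cmH2O.

35.8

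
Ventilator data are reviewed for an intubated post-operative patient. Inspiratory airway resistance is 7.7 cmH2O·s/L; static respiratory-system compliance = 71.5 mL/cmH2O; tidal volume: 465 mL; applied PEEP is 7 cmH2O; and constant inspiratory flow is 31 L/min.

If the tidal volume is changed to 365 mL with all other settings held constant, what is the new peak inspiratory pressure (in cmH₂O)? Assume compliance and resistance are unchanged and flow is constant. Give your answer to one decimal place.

Flow: 31 L/min ÷ 60 = 0.5167 L/s.
PIP = Vt/C + R·V̇ + PEEP (constant-flow equation of motion).
Only the elastic term changes: ΔPIP = ΔVt / C = (365 − 465) / 71.5 = -1.399 cmH2O.
Original PIP = 465/71.5 + 7.7×0.5167 + 7 = 17.482 cmH2O; new PIP = 17.482 + (-1.399) = 16.083 cmH2O.

16.1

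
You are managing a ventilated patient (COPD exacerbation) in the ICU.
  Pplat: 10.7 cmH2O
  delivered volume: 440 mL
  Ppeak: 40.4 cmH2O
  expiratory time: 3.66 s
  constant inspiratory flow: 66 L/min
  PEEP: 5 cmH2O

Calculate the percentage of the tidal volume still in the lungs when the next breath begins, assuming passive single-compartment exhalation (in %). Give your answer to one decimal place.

17.3

Flow: 66 L/min ÷ 60 = 1.1 L/s.
R = (PIP − Pplat)/V̇ = (40.4 − 10.7) / 1.1 = 29.7/1.1 = 27.0 cmH2O·s/L.
C = Vt/(Pplat − PEEP) = 440.0 / (10.7 − 5) = 440.0/5.7 = 77.193 mL/cmH2O.
τ = R × C = 27.0 × 0.07719 L/cmH2O = 2.084 s.
Fraction remaining at end-expiration = e^(−Te/τ) = e^(−3.66/2.084) = 0.1727 → 17.27%.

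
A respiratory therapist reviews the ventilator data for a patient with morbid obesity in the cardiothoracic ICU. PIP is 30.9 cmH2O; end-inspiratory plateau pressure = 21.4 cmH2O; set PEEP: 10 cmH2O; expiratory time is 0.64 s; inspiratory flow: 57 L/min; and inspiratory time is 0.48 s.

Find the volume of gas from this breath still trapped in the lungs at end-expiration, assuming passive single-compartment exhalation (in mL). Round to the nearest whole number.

92

Flow: 57 L/min ÷ 60 = 0.95 L/s.
Vt = flow × Ti = 0.95 L/s × 0.48 s × 1000 mL/L = 456.0 mL.
R = (PIP − Pplat)/V̇ = (30.9 − 21.4) / 0.95 = 9.5/0.95 = 10.0 cmH2O·s/L.
C = Vt/(Pplat − PEEP) = 456.0 / (21.4 − 10) = 456.0/11.4 = 40.0 mL/cmH2O.
τ = R × C = 10.0 × 0.04 L/cmH2O = 0.4 s.
Fraction remaining = e^(−Te/τ) = e^(−0.64/0.4) = 0.2019.
Trapped volume = 456.0 × 0.2019 = 92.066 mL.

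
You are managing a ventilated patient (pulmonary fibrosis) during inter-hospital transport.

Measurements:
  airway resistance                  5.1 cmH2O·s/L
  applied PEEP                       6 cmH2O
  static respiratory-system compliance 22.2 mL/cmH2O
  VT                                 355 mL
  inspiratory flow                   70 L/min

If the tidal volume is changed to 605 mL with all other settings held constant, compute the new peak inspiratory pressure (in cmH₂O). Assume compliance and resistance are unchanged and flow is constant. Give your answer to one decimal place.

Flow: 70 L/min ÷ 60 = 1.1667 L/s.
PIP = Vt/C + R·V̇ + PEEP (constant-flow equation of motion).
Only the elastic term changes: ΔPIP = ΔVt / C = (605 − 355) / 22.2 = 11.261 cmH2O.
Original PIP = 355/22.2 + 5.1×1.1667 + 6 = 27.941 cmH2O; new PIP = 27.941 + (11.261) = 39.202 cmH2O.

39.2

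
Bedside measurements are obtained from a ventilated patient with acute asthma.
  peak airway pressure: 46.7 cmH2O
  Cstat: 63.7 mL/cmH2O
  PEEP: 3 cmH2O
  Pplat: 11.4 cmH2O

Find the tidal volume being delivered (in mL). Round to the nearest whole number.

535

Vt = Cstat × (Pplat − PEEP) = 63.7 × (11.4 − 3) = 63.7 × 8.4 = 535.08 mL.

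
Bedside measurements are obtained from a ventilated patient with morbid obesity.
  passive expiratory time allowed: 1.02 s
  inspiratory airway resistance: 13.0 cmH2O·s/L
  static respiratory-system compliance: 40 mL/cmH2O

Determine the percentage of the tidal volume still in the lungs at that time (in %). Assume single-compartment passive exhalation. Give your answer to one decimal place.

τ = R × C = 13.0 × 40 mL/cmH2O = 13.0 × 0.040 L/cmH2O = 0.52 s.
Passive exhalation: V(t)/V₀ = e^(−t/τ) = e^(−1.02/0.52) = 0.1406.
Fraction remaining = 0.1406 → 14.06%.

14.1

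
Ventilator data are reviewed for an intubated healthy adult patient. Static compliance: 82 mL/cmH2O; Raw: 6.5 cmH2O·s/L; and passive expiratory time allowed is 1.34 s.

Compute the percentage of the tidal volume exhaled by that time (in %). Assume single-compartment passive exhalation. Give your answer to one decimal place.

91.9

τ = R × C = 6.5 × 82 mL/cmH2O = 6.5 × 0.082 L/cmH2O = 0.533 s.
Passive exhalation: V(t)/V₀ = e^(−t/τ) = e^(−1.34/0.533) = 0.08094.
Fraction exhaled = 1 − 0.08094 = 0.9191 → 91.91%.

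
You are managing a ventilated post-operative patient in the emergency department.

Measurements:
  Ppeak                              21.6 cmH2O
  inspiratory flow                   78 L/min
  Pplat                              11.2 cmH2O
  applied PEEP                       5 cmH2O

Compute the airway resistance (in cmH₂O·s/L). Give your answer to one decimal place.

8.0

Flow: 78 L/min ÷ 60 = 1.3 L/s.
Raw = (PIP − Pplat) / flow = (21.6 − 11.2) / 1.3 = 10.4 / 1.3 = 8.0 cmH2O·s/L.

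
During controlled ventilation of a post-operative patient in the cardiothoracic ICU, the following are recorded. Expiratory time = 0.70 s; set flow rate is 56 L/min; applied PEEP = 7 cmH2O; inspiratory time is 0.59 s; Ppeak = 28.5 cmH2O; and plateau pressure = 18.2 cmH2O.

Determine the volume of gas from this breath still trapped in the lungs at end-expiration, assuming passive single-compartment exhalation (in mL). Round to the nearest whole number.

152

Flow: 56 L/min ÷ 60 = 0.9333 L/s.
Vt = flow × Ti = 0.9333 L/s × 0.59 s × 1000 mL/L = 550.65 mL.
R = (PIP − Pplat)/V̇ = (28.5 − 18.2) / 0.9333 = 10.3/0.9333 = 11.036 cmH2O·s/L.
C = Vt/(Pplat − PEEP) = 550.65 / (18.2 − 7) = 550.65/11.2 = 49.165 mL/cmH2O.
τ = R × C = 11.036 × 0.04917 L/cmH2O = 0.5426 s.
Fraction remaining = e^(−Te/τ) = e^(−0.70/0.5426) = 0.2752.
Trapped volume = 550.65 × 0.2752 = 151.54 mL.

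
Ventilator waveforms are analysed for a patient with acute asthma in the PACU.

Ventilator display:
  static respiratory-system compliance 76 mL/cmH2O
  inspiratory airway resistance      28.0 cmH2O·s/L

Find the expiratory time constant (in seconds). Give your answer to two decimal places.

τ = R × C = 28.0 × 76 mL/cmH2O = 28.0 × 0.076 L/cmH2O = 2.128 s.

2.13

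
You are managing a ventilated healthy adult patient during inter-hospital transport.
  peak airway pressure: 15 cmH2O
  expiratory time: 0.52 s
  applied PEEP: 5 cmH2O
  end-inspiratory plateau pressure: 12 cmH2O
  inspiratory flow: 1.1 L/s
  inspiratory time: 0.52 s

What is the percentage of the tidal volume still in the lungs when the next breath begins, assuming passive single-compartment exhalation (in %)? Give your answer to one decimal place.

9.7

Vt = flow × Ti = 1.1 L/s × 0.52 s × 1000 mL/L = 572.0 mL.
R = (PIP − Pplat)/V̇ = (15 − 12) / 1.1 = 3.0/1.1 = 2.727 cmH2O·s/L.
C = Vt/(Pplat − PEEP) = 572.0 / (12 − 5) = 572.0/7.0 = 81.714 mL/cmH2O.
τ = R × C = 2.727 × 0.08171 L/cmH2O = 0.2228 s.
Fraction remaining at end-expiration = e^(−Te/τ) = e^(−0.52/0.2228) = 0.09691 → 9.691%.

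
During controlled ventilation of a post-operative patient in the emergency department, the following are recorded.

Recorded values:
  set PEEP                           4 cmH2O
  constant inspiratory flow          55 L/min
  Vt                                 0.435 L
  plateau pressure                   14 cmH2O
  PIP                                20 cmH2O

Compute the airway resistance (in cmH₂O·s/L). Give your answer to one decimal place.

Flow: 55 L/min ÷ 60 = 0.9167 L/s.
Raw = (PIP − Pplat) / flow = (20 − 14) / 0.9167 = 6.0 / 0.9167 = 6.545 cmH2O·s/L.

6.5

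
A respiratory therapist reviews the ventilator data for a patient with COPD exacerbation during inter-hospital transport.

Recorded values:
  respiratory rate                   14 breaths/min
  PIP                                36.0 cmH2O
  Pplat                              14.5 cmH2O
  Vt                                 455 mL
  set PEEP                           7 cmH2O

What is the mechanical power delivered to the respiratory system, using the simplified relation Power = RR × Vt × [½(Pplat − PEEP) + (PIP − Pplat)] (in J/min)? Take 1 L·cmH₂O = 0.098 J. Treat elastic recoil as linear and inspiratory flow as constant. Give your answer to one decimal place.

Per-breath work = Vt × [½(Pplat−PEEP) + (PIP−Pplat)] = 0.455 × [0.5×7.5 + 21.5] = 0.455 × 25.25 = 11.489 L·cmH2O.
Power = 14 × 11.489 = 160.85 L·cmH2O/min.
× 0.098 J/(L·cmH2O) → 15.763 J/min.

15.8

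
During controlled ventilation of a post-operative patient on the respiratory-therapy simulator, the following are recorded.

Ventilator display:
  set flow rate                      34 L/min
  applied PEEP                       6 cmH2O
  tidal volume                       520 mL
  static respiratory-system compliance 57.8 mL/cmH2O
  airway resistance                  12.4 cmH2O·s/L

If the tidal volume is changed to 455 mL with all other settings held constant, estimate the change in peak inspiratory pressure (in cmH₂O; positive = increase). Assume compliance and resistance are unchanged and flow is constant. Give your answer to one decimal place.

-1.1

PIP = Vt/C + R·V̇ + PEEP (constant-flow equation of motion).
Only the elastic term changes: ΔPIP = ΔVt / C = (455 − 520) / 57.8 = -1.125 cmH2O.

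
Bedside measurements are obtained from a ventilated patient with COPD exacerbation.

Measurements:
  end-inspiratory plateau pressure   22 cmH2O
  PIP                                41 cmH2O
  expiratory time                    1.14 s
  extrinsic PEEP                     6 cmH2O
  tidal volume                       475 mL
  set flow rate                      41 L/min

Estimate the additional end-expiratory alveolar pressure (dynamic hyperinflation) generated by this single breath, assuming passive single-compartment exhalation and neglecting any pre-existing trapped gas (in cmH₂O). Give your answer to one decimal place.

4.0

Flow: 41 L/min ÷ 60 = 0.6833 L/s.
R = (PIP − Pplat)/V̇ = (41 − 22) / 0.6833 = 19.0/0.6833 = 27.806 cmH2O·s/L.
C = Vt/(Pplat − PEEP) = 475.0 / (22 − 6) = 475.0/16.0 = 29.688 mL/cmH2O.
τ = R × C = 27.806 × 0.02969 L/cmH2O = 0.8256 s.
Fraction remaining = e^(−Te/τ) = e^(−1.14/0.8256) = 0.2514; trapped volume = 475.0 × 0.2514 = 119.42 mL.
Additional alveolar pressure from trapping ≈ V_trapped / C = 119.42 / 29.688 = 4.023 cmH2O.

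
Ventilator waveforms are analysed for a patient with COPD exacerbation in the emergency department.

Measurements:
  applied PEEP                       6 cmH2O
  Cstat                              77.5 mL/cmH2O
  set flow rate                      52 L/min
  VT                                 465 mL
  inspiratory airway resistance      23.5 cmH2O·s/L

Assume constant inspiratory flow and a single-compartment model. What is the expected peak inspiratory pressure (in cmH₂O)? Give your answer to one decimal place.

Flow: 52 L/min ÷ 60 = 0.8667 L/s.
Equation of motion (constant flow): PIP = Vt/C + R·V̇ + PEEP.
PIP = 465/77.5 + 23.5×0.8667 + 6 = 6.0 + 20.367 + 6 = 32.367 cmH2O.

32.4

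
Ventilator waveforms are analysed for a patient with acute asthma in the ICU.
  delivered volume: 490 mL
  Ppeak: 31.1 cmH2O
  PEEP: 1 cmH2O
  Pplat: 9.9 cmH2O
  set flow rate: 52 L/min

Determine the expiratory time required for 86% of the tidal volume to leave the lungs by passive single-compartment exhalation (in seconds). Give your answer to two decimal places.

Flow: 52 L/min ÷ 60 = 0.8667 L/s.
R = (PIP − Pplat)/V̇ = (31.1 − 9.9) / 0.8667 = 21.2/0.8667 = 24.461 cmH2O·s/L.
C = Vt/(Pplat − PEEP) = 490.0 / (9.9 − 1) = 490.0/8.9 = 55.056 mL/cmH2O.
τ = R × C = 24.461 × 0.05506 L/cmH2O = 1.347 s.
t = −τ·ln(1 − 0.86) = −1.347·ln(0.14) = 2.648 s.

2.65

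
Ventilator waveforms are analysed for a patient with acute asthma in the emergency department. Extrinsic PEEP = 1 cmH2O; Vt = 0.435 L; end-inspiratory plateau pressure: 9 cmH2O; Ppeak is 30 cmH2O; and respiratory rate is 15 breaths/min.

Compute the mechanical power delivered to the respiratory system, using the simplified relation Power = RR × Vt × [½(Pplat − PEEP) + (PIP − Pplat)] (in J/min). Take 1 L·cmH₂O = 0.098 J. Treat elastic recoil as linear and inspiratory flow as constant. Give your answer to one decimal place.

16.0

Per-breath work = Vt × [½(Pplat−PEEP) + (PIP−Pplat)] = 0.435 × [0.5×8.0 + 21.0] = 0.435 × 25.0 = 10.875 L·cmH2O.
Power = 15 × 10.875 = 163.13 L·cmH2O/min.
× 0.098 J/(L·cmH2O) → 15.987 J/min.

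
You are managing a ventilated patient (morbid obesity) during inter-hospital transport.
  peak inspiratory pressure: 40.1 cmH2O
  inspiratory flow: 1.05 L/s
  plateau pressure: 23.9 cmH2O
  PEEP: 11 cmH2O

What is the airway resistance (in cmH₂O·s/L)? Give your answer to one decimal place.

Raw = (PIP − Pplat) / flow = (40.1 − 23.9) / 1.05 = 16.2 / 1.05 = 15.429 cmH2O·s/L.

15.4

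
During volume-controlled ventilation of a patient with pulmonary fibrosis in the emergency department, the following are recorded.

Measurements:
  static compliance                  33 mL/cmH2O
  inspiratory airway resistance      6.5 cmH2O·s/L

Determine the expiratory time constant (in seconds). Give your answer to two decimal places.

0.21

τ = R × C = 6.5 × 33 mL/cmH2O = 6.5 × 0.033 L/cmH2O = 0.2145 s.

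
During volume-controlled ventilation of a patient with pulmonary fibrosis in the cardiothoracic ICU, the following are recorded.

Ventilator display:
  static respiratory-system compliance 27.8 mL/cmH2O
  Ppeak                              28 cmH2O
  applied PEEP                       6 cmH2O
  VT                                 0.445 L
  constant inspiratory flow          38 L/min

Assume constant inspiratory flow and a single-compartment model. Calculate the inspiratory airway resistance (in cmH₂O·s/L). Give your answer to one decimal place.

9.5

Flow: 38 L/min ÷ 60 = 0.6333 L/s.
Equation of motion (constant flow): PIP = Vt/C + R·V̇ + PEEP.
R·V̇ = PIP − Vt/C − PEEP = 28 − 445/27.8 − 6 = 28 − 16.007 − 6 = 5.993 cmH2O.
R = 5.993 / 0.6333 = 9.463 cmH2O·s/L.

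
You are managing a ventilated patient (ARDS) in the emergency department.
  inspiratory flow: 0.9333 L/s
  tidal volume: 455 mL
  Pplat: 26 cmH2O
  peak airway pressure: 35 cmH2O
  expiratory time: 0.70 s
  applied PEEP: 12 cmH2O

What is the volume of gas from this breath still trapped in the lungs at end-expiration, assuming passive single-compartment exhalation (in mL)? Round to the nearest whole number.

49

R = (PIP − Pplat)/V̇ = (35 − 26) / 0.9333 = 9.0/0.9333 = 9.643 cmH2O·s/L.
C = Vt/(Pplat − PEEP) = 455.0 / (26 − 12) = 455.0/14.0 = 32.5 mL/cmH2O.
τ = R × C = 9.643 × 0.0325 L/cmH2O = 0.3134 s.
Fraction remaining = e^(−Te/τ) = e^(−0.70/0.3134) = 0.1071.
Trapped volume = 455.0 × 0.1071 = 48.731 mL.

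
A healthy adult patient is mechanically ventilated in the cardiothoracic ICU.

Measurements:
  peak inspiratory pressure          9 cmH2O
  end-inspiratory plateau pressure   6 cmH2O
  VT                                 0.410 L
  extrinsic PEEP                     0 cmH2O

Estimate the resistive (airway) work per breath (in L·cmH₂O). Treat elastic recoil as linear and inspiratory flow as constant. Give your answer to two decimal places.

With constant inspiratory flow the resistive pressure is constant at PIP − Pplat = 9 − 6 = 3.0 cmH2O, so resistive work = 3.0 × 0.410 = 1.23 L·cmH2O.

1.23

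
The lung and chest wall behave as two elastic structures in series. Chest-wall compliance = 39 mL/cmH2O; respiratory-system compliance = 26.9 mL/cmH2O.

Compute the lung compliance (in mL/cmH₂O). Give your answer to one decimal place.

1/CL = 1/Crs − 1/Ccw.
1/CL = 1/26.9 − 1/39 = 0.01153.
CL = 86.73 mL/cmH2O.

86.7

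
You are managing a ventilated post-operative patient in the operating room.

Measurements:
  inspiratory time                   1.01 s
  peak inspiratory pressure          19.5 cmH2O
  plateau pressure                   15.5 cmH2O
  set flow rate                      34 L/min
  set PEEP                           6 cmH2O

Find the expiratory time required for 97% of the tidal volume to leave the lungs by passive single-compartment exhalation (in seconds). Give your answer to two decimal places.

Flow: 34 L/min ÷ 60 = 0.5667 L/s.
Vt = flow × Ti = 0.5667 L/s × 1.01 s × 1000 mL/L = 572.37 mL.
R = (PIP − Pplat)/V̇ = (19.5 − 15.5) / 0.5667 = 4.0/0.5667 = 7.058 cmH2O·s/L.
C = Vt/(Pplat − PEEP) = 572.37 / (15.5 − 6) = 572.37/9.5 = 60.249 mL/cmH2O.
τ = R × C = 7.058 × 0.06025 L/cmH2O = 0.4252 s.
t = −τ·ln(1 − 0.97) = −0.4252·ln(0.03) = 1.491 s.

1.49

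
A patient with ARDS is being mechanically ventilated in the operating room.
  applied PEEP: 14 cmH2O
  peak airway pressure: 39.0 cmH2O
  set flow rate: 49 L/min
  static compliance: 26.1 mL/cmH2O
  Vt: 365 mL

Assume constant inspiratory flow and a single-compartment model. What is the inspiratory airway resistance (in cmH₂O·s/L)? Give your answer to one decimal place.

13.5

Flow: 49 L/min ÷ 60 = 0.8167 L/s.
Equation of motion (constant flow): PIP = Vt/C + R·V̇ + PEEP.
R·V̇ = PIP − Vt/C − PEEP = 39.0 − 365/26.1 − 14 = 39.0 − 13.985 − 14 = 11.015 cmH2O.
R = 11.015 / 0.8167 = 13.487 cmH2O·s/L.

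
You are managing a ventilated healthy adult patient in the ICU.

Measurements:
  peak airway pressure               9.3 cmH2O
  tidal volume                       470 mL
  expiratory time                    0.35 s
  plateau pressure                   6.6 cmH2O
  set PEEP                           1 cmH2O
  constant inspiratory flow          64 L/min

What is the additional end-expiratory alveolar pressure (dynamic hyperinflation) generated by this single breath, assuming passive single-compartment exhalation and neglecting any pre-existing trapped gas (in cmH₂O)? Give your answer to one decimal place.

1.1

Flow: 64 L/min ÷ 60 = 1.0667 L/s.
R = (PIP − Pplat)/V̇ = (9.3 − 6.6) / 1.0667 = 2.7/1.0667 = 2.531 cmH2O·s/L.
C = Vt/(Pplat − PEEP) = 470.0 / (6.6 − 1) = 470.0/5.6 = 83.929 mL/cmH2O.
τ = R × C = 2.531 × 0.08393 L/cmH2O = 0.2124 s.
Fraction remaining = e^(−Te/τ) = e^(−0.35/0.2124) = 0.1925; trapped volume = 470.0 × 0.1925 = 90.475 mL.
Additional alveolar pressure from trapping ≈ V_trapped / C = 90.475 / 83.929 = 1.078 cmH2O.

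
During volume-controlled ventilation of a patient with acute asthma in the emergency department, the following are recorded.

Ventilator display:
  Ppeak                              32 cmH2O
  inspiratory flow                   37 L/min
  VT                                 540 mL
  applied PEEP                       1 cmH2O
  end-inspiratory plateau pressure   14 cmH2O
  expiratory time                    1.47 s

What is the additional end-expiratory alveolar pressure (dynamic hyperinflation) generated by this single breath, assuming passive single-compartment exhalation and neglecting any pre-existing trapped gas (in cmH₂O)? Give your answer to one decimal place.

3.9

Flow: 37 L/min ÷ 60 = 0.6167 L/s.
R = (PIP − Pplat)/V̇ = (32 − 14) / 0.6167 = 18.0/0.6167 = 29.188 cmH2O·s/L.
C = Vt/(Pplat − PEEP) = 540.0 / (14 − 1) = 540.0/13.0 = 41.538 mL/cmH2O.
τ = R × C = 29.188 × 0.04154 L/cmH2O = 1.212 s.
Fraction remaining = e^(−Te/τ) = e^(−1.47/1.212) = 0.2973; trapped volume = 540.0 × 0.2973 = 160.54 mL.
Additional alveolar pressure from trapping ≈ V_trapped / C = 160.54 / 41.538 = 3.865 cmH2O.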